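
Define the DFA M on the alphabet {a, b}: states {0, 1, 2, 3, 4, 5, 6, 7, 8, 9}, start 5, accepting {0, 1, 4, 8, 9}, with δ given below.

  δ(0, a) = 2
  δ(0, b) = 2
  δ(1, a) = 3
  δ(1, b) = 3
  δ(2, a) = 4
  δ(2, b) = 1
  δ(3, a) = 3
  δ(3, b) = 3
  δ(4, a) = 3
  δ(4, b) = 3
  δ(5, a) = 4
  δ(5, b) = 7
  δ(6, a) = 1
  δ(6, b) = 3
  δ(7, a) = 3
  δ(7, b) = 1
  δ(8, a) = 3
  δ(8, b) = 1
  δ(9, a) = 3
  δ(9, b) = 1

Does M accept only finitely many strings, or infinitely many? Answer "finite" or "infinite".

The useful states (reachable from 5 and able to reach an accepting state) are {1, 4, 5, 7}.
Restricted to these states the transition graph has no cycle, so every accepting path has bounded length and L is finite.

finite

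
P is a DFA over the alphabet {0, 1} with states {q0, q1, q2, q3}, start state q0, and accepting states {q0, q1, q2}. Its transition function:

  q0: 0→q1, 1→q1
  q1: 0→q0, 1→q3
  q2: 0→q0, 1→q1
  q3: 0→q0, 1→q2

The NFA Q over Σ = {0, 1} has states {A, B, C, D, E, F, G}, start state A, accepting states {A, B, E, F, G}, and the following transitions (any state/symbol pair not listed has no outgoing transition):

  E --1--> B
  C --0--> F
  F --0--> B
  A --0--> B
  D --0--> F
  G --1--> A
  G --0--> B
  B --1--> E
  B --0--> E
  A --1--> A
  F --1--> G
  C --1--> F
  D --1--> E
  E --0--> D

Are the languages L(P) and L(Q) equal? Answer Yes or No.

No

The string 000 is accepted by P but rejected by Q.
So L(P) ≠ L(Q).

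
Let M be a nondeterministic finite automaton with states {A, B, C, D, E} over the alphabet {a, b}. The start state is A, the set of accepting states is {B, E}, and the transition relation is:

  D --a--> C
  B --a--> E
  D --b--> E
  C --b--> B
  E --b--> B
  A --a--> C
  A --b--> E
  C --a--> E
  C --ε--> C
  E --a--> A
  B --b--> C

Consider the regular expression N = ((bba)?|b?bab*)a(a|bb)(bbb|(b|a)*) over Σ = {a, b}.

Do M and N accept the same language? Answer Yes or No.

The string b is accepted by M but rejected by N.
So L(M) ≠ L(N).

No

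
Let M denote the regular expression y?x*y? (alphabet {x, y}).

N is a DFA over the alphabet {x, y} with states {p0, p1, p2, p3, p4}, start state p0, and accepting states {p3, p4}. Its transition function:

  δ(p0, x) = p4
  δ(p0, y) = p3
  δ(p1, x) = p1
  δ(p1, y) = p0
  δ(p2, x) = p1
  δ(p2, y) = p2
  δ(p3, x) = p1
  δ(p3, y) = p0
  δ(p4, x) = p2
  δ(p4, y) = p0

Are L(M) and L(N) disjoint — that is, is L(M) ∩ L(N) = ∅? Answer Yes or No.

No

The string x is accepted by both M and N.
Hence L(M) ∩ L(N) ≠ ∅.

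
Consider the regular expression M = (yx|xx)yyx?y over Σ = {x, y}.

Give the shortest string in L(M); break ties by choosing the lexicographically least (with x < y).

xxyyy

By inspection of the expression, no string of length less than 5 matches, and xxyyy is the lexicographically first match of length 5.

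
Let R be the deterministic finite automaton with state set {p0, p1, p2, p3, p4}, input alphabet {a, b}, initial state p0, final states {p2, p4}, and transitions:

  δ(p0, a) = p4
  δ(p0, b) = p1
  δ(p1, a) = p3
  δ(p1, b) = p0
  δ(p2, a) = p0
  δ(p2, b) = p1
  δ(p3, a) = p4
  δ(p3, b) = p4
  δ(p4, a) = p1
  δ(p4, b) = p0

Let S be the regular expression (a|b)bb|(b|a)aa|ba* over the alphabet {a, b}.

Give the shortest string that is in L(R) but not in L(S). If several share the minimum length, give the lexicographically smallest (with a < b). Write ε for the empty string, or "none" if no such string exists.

a

The string a is accepted by R but not by S.
No shorter string lies in the difference, and a is the lexicographically first length-1 string in L(R) \ L(S).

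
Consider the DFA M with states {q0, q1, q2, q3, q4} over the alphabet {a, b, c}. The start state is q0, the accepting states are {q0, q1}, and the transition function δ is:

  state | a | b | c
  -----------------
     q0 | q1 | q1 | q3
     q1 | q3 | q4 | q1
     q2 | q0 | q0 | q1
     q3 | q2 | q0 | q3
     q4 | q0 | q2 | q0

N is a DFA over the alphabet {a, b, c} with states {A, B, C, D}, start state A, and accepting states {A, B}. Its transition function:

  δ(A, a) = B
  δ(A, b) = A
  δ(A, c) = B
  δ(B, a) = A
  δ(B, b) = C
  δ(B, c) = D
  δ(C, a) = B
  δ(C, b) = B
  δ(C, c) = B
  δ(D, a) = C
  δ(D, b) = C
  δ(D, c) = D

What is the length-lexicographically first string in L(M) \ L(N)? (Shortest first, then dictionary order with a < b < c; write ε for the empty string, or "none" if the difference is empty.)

ac

The string ac is accepted by M but not by N.
No shorter string lies in the difference, and ac is the lexicographically first length-2 string in L(M) \ L(N).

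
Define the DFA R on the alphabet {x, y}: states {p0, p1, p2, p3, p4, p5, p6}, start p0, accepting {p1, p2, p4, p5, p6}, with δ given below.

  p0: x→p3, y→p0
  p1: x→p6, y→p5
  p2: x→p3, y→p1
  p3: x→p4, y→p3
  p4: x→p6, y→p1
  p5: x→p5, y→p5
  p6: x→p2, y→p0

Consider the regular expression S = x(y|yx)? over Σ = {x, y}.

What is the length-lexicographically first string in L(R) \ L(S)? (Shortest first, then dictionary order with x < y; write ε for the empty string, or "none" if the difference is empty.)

The string xx is accepted by R but not by S.
No shorter string lies in the difference, and xx is the lexicographically first length-2 string in L(R) \ L(S).

xx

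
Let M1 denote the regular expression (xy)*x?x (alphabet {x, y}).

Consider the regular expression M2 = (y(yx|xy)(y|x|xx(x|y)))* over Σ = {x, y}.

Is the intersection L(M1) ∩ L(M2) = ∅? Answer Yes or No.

Yes

Converting the expression M1 to a DFA (subset construction, then merging equivalent states) gives the minimal DFA with states {r0, r1, r2, r3}, start state r0, accepting states {r1, r3} and transitions r0: x→r1, y→r2; r1: x→r3, y→r0; r2: x→r2, y→r2; r3: x→r2, y→r2.
Converting the expression M2 to a DFA (subset construction, then merging equivalent states) gives the minimal DFA with states {t0, t1, t2, t3, t4, t5, t6, t7}, start state t0, accepting states {t0, t6} and transitions t0: x→t1, y→t2; t1: x→t1, y→t1; t2: x→t3, y→t4; t3: x→t1, y→t5; t4: x→t5, y→t1; t5: x→t6, y→t0; t6: x→t7, y→t2; t7: x→t0, y→t0.
Exploring the product automaton M1 × M2 from the start pair (r0, t0), following both machines on each input symbol, reaches 12 state pairs: (r0, t0), (r1, t1), (r2, t2), (r3, t1), (r0, t1), (r2, t3), (r2, t4), (r2, t1), (r2, t5), (r2, t6), (r2, t0), (r2, t7).
M1 accepts in {r1, r3} and M2 accepts in {t0, t6}; no reachable pair has both components accepting, so no string drives both machines to acceptance simultaneously and L(M1) ∩ L(M2) = ∅.
So no string is accepted by both, and the intersection is empty.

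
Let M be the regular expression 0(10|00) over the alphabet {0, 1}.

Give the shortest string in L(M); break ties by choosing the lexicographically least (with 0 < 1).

000

By inspection of the expression, no string of length less than 3 matches, and 000 is the lexicographically first match of length 3.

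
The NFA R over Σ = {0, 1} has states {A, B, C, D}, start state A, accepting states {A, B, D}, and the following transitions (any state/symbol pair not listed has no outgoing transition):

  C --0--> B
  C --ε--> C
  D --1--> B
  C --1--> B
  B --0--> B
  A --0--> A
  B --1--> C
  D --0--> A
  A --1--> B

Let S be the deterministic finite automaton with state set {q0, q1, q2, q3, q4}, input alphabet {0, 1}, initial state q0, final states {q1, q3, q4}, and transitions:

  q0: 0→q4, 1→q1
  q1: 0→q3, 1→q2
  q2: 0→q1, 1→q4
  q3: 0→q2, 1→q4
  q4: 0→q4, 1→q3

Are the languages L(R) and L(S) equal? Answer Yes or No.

The empty string ε is accepted by R but rejected by S.
So L(R) ≠ L(S).

No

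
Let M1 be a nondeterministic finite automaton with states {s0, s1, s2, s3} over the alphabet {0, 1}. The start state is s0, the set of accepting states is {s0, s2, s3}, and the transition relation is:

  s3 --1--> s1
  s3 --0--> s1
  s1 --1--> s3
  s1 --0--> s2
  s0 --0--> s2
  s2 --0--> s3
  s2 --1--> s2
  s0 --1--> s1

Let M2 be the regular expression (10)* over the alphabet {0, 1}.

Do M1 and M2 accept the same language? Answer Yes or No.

The string 0 is accepted by M1 but rejected by M2.
So L(M1) ≠ L(M2).

No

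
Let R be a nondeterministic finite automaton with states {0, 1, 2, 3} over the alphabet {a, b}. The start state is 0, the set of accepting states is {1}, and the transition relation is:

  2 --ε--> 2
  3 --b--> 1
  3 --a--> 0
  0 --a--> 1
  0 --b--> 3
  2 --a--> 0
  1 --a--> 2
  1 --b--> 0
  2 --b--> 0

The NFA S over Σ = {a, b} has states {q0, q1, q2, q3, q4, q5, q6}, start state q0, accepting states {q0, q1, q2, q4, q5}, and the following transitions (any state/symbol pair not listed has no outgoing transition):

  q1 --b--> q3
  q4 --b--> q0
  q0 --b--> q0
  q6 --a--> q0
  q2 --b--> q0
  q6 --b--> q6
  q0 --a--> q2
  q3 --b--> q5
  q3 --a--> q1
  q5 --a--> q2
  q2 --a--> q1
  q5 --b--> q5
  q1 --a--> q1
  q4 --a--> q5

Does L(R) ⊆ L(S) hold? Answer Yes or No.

Yes

Exploring the product automaton R × S from the start pair (0, q0), following both machines on each input symbol, reaches 14 state pairs: (0, q0), (1, q2), (3, q0), (2, q1), (0, q2), (1, q0), (0, q1), (0, q3), (1, q1), (2, q2), (3, q3), (3, q5), (1, q5), (0, q5).
R accepts in {1} and S accepts in {q0, q1, q2, q4, q5}. The reachable pairs whose R-component is accepting are (1, q2), (1, q0), (1, q1), (1, q5); in each of them the S-component is accepting too, so the product for L(R) \ L(S) (R-component accepting, S-component rejecting) has no reachable accepting pair and the difference is empty.
Hence every string in L(R) is also in L(S).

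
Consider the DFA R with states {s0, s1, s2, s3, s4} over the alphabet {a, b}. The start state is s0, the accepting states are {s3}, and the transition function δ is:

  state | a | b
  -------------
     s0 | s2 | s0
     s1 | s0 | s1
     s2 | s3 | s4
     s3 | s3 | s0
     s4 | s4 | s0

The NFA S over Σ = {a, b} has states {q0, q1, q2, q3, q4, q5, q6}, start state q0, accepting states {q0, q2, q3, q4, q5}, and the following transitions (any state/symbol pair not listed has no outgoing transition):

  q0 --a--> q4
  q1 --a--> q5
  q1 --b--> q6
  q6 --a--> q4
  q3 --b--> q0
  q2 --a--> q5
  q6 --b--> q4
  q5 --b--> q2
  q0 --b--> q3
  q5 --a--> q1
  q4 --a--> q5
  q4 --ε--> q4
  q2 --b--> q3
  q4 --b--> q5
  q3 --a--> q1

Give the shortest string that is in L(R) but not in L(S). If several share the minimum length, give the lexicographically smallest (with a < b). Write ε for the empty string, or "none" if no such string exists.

aaa

The string aaa is accepted by R but not by S.
No shorter string lies in the difference, and aaa is the lexicographically first length-3 string in L(R) \ L(S).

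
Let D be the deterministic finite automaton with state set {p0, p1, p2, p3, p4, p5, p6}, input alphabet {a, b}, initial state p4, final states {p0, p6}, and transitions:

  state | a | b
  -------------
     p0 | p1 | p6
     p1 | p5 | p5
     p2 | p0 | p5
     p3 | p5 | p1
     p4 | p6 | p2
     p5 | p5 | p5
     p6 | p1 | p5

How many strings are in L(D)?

The useful subgraph on states {p0, p2, p4, p6} is acyclic, so L(D) is finite; the longest accepting path visits 4 useful states, giving maximum string length 3.
Counting accepting paths from p4 by length: 1 of length 1, 1 of length 2, 1 of length 3. Total 3.

3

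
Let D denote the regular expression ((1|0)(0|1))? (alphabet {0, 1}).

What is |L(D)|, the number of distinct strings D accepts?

The expression has no Kleene star, so L(D) is finite. Expanding the alternatives gives {ε, 00, 01, 10, 11}.
That is 1 of length 0, 4 of length 2: 5 strings in all.

5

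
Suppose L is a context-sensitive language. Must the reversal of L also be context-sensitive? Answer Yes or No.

Reversing both sides of every production of a noncontracting (context-sensitive) grammar gives another noncontracting grammar, and it generates Lᴿ; equivalently an LBA can reverse its tape in place and then run the machine for L.
So the context-sensitive languages are closed under reversal.

Yes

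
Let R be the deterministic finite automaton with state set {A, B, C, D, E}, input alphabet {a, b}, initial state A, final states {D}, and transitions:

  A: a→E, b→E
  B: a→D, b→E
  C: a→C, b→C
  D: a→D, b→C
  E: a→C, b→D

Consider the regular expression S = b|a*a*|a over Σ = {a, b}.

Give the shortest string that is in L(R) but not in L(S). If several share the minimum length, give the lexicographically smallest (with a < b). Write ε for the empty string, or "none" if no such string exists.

ab

The string ab is accepted by R but not by S.
No shorter string lies in the difference, and ab is the lexicographically first length-2 string in L(R) \ L(S).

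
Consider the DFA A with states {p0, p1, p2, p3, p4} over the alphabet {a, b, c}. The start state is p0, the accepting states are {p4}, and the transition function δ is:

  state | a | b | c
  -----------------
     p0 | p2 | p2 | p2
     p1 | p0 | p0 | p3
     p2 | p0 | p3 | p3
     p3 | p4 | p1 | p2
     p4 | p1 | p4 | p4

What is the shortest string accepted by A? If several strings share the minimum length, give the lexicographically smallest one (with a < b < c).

aba

A breadth-first search from p0 reaches an accepting state first via the path p0 → p2 → p3 → p4 on input aba.
No string of length < 3 is accepted (BFS exhausts all shorter strings without reaching an accepting state), and aba is the lexicographically least accepting string of length 3.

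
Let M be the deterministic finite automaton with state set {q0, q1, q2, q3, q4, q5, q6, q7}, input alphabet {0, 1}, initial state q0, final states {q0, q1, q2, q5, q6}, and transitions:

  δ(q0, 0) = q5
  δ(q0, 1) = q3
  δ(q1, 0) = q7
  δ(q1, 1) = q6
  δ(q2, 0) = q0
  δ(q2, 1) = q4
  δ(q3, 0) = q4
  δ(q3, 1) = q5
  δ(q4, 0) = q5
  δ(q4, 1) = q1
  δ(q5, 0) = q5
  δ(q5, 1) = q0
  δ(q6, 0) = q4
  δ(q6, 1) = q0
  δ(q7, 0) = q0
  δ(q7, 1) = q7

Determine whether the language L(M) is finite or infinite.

infinite

State q0 is reachable from the start and can reach an accepting state, and it lies on the cycle q0 → q3 → q4 → q1 → q6 → q0.
Traversing that cycle any number of times yields accepted strings of unbounded length, so the language is infinite.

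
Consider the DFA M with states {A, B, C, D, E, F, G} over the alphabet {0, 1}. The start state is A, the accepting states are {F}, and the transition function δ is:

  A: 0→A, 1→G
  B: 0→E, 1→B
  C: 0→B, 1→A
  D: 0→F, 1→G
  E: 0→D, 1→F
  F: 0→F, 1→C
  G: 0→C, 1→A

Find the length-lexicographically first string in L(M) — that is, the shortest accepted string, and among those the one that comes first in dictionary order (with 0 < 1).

A breadth-first search from A reaches an accepting state first via the path A → G → C → B → E → F on input 10001.
No string of length < 5 is accepted (BFS exhausts all shorter strings without reaching an accepting state), and 10001 is the lexicographically least accepting string of length 5.

10001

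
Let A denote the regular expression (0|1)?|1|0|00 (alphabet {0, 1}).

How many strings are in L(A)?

The expression has no Kleene star, so L(A) is finite. Expanding the alternatives gives {ε, 0, 1, 00}.
That is 1 of length 0, 2 of length 1, 1 of length 2: 4 strings in all.

4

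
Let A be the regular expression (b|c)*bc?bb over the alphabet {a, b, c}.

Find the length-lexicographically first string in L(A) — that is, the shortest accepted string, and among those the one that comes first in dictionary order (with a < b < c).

By inspection of the expression, no string of length less than 3 matches, and bbb is the lexicographically first match of length 3.

bbb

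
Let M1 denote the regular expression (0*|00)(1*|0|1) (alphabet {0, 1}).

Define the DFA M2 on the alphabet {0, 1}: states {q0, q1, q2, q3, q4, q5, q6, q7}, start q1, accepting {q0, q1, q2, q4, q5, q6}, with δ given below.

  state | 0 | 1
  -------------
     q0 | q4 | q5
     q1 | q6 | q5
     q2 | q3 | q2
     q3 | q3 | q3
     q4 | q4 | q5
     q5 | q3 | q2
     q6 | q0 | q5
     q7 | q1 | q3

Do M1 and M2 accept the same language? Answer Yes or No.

Converting the expression M1 to a DFA (subset construction, then merging equivalent states) gives the minimal DFA with states {r0, r1, r2}, start state r0, accepting states {r0, r1} and transitions r0: 0→r0, 1→r1; r1: 0→r2, 1→r1; r2: 0→r2, 1→r2.
Exploring the product automaton M1 × M2 from the start pair (r0, q1), following both machines on each input symbol, reaches 7 state pairs: (r0, q1), (r0, q6), (r1, q5), (r0, q0), (r2, q3), (r1, q2), (r0, q4).
M1 accepts in {r0, r1} and M2 accepts in {q0, q1, q2, q4, q5, q6}. In every reachable pair the two components are either both accepting — (r0, q1), (r0, q6), (r1, q5), (r0, q0), (r1, q2), (r0, q4) — or both non-accepting, so no string is accepted by exactly one of the machines: L(M1) \ L(M2) and L(M2) \ L(M1) are both empty.
Hence every string is accepted by M1 iff it is accepted by M2, and the two languages coincide.

Yes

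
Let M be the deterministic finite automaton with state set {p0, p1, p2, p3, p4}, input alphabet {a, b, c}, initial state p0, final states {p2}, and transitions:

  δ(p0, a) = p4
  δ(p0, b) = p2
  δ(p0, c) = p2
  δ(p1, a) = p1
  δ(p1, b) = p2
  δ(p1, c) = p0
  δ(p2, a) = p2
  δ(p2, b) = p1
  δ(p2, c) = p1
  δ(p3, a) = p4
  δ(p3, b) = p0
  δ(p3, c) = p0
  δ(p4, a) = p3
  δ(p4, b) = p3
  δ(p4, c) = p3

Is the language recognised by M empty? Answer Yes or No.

The string b is accepted: the run p0 → p2 ends in the accepting state p2.
Since at least one string is accepted, L(M) is not empty.

No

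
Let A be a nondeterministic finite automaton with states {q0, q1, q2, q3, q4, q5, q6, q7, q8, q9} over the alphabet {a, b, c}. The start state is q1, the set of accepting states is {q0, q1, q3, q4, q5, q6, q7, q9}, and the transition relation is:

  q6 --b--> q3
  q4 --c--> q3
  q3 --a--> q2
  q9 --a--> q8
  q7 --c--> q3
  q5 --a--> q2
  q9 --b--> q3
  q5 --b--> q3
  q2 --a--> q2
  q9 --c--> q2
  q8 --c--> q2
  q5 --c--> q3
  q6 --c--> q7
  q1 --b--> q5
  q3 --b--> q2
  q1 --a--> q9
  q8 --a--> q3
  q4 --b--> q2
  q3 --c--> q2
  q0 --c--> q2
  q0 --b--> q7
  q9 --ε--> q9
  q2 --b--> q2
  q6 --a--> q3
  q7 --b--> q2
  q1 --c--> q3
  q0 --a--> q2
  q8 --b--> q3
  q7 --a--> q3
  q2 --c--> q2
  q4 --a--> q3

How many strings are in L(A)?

9

The useful subgraph on states {q1, q3, q5, q8, q9} is acyclic, so L(A) is finite; the longest accepting path visits 4 useful states, giving maximum string length 3.
Counting accepting paths from q1 by length: 1 of length 0, 3 of length 1, 3 of length 2, 2 of length 3. Total 9.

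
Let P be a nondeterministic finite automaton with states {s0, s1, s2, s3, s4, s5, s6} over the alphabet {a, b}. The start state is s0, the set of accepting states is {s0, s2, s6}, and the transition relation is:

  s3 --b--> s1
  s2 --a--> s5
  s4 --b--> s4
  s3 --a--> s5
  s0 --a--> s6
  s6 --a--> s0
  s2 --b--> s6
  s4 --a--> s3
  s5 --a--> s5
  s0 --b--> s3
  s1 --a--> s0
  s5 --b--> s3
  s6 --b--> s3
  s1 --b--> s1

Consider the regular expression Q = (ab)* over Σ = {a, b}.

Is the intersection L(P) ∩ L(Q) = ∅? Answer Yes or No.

The empty string ε is accepted by both P and Q.
Hence L(P) ∩ L(Q) ≠ ∅.

No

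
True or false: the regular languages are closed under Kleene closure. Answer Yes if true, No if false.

If R is a regular expression for L then R* denotes L*; on automata, add a new accepting start state with an ε-move into the old start state and ε-moves from every old accepting state back to it.
So the regular languages are closed under Kleene star.

Yes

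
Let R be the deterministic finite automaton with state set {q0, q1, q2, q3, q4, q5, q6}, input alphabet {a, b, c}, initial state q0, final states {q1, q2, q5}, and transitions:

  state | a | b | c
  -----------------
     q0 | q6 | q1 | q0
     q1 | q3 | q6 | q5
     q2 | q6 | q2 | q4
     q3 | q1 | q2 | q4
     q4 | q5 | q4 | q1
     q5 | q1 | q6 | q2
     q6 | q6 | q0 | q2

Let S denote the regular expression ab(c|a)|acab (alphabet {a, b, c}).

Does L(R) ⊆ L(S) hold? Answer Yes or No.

No

The string b is in L(R) but not in L(S).
So L(R) ⊄ L(S).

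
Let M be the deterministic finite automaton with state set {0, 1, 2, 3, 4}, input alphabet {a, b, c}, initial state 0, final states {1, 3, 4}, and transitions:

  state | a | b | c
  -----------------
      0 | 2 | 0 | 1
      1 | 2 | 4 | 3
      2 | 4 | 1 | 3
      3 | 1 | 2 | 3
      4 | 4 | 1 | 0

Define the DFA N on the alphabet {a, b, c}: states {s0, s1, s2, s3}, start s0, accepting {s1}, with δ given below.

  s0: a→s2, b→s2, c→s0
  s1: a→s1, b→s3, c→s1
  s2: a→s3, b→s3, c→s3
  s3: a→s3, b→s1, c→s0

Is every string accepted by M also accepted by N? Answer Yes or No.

No

The string c is in L(M) but not in L(N).
So L(M) ⊄ L(N).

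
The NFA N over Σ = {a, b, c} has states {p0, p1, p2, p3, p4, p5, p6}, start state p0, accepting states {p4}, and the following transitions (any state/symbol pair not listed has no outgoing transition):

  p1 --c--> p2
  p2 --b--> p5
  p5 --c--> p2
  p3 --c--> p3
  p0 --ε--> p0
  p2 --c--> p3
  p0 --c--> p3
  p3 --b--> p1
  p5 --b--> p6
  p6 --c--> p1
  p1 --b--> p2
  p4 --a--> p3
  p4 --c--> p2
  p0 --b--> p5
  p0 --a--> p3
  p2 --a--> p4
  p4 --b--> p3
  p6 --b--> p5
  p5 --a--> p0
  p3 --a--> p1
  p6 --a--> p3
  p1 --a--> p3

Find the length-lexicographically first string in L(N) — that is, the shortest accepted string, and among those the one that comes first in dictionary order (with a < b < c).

A breadth-first search from p0 reaches an accepting state first via the path p0 → p5 → p2 → p4 on input bca.
No string of length < 3 is accepted (BFS exhausts all shorter strings without reaching an accepting state), and bca is the lexicographically least accepting string of length 3.

bca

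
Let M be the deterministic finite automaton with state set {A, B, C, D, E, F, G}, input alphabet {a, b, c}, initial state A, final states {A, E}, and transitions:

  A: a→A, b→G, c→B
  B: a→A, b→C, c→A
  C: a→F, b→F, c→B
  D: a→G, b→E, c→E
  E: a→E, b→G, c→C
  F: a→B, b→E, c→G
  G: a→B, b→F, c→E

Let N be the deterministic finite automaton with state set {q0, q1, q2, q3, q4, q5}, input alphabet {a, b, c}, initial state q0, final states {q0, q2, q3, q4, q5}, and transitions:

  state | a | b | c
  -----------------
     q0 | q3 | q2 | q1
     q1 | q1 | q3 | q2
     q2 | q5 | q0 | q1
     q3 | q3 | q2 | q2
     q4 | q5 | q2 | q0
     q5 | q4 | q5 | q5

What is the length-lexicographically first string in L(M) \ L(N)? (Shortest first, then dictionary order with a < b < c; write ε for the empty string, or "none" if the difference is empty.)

bc

The string bc is accepted by M but not by N.
No shorter string lies in the difference, and bc is the lexicographically first length-2 string in L(M) \ L(N).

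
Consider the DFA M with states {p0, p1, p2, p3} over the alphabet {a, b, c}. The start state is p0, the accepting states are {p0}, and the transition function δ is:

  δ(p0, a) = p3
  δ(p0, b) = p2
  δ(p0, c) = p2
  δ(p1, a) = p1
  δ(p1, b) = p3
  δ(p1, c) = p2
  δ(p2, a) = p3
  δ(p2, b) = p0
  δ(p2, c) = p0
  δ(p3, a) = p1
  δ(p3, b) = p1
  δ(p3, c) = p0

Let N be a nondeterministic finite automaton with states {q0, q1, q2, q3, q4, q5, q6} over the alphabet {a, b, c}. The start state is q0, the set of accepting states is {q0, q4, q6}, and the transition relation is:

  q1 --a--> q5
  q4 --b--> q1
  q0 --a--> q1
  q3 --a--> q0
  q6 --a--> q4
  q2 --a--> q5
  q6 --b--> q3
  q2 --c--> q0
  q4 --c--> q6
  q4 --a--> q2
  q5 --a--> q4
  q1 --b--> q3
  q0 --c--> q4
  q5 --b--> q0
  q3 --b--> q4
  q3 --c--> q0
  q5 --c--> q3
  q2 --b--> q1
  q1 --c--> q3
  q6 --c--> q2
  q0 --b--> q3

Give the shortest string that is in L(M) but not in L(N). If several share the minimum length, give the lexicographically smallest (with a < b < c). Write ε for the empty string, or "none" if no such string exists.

ac

The string ac is accepted by M but not by N.
No shorter string lies in the difference, and ac is the lexicographically first length-2 string in L(M) \ L(N).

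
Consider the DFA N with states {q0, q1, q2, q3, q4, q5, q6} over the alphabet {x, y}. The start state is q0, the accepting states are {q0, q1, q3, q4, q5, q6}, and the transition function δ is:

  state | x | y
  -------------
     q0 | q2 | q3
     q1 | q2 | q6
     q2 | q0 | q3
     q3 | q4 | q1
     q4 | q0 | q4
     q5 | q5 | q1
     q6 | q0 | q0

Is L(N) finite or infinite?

State q0 is reachable from the start and can reach an accepting state, and it lies on the cycle q0 → q2 → q0.
Traversing that cycle any number of times yields accepted strings of unbounded length, so the language is infinite.

infinite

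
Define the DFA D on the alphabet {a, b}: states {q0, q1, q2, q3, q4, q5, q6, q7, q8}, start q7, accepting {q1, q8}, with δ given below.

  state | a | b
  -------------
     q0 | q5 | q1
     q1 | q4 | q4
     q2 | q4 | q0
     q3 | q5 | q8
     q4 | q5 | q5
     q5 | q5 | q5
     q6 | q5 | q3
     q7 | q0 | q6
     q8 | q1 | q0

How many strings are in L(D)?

The useful subgraph on states {q0, q1, q3, q6, q7, q8} is acyclic, so L(D) is finite; the longest accepting path visits 6 useful states, giving maximum string length 5.
Counting accepting paths from q7 by length: 1 of length 2, 1 of length 3, 1 of length 4, 1 of length 5. Total 4.

4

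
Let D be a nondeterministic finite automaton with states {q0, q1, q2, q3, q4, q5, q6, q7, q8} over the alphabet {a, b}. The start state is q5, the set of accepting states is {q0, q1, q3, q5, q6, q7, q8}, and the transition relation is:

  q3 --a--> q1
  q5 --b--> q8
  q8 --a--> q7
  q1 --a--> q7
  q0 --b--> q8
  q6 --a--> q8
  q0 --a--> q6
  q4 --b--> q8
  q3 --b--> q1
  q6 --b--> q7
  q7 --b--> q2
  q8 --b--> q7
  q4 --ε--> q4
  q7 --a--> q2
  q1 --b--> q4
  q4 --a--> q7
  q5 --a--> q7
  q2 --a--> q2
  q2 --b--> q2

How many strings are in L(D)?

The useful subgraph on states {q5, q7, q8} is acyclic, so L(D) is finite; the longest accepting path visits 3 useful states, giving maximum string length 2.
Counting accepting paths from q5 by length: 1 of length 0, 2 of length 1, 2 of length 2. Total 5.

5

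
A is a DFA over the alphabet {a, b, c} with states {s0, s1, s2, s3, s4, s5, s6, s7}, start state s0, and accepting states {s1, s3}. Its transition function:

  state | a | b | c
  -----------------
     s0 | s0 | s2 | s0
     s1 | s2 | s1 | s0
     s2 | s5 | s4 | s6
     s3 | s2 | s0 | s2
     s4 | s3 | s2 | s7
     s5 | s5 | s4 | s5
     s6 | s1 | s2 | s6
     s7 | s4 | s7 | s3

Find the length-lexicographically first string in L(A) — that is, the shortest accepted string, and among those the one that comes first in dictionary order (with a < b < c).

A breadth-first search from s0 reaches an accepting state first via the path s0 → s2 → s4 → s3 on input bba.
No string of length < 3 is accepted (BFS exhausts all shorter strings without reaching an accepting state), and bba is the lexicographically least accepting string of length 3.

bba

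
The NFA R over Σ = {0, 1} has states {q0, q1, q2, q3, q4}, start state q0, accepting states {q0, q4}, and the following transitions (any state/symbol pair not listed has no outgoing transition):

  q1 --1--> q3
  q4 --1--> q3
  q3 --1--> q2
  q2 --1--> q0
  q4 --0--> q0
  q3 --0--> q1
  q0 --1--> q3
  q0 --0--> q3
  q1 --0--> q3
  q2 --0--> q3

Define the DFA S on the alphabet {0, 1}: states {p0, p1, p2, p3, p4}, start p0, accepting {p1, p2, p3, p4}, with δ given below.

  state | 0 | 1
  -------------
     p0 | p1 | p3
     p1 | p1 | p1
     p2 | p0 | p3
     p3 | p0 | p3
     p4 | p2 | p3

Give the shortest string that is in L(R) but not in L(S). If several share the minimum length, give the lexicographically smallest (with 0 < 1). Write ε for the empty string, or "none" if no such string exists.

ε

The empty string ε is accepted by R but not by S.
Since ε is the unique shortest string, it is the required witness.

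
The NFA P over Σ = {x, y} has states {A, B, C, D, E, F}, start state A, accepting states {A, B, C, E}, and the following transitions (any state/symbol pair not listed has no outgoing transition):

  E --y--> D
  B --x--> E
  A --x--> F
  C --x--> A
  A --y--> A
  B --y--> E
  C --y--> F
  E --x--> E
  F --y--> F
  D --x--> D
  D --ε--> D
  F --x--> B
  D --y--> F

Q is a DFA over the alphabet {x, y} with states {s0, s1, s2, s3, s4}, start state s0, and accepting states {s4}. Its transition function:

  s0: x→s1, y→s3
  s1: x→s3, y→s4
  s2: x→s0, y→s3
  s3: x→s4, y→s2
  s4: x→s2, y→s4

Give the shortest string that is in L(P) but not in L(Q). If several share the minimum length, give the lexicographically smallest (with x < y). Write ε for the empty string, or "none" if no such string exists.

The empty string ε is accepted by P but not by Q.
Since ε is the unique shortest string, it is the required witness.

ε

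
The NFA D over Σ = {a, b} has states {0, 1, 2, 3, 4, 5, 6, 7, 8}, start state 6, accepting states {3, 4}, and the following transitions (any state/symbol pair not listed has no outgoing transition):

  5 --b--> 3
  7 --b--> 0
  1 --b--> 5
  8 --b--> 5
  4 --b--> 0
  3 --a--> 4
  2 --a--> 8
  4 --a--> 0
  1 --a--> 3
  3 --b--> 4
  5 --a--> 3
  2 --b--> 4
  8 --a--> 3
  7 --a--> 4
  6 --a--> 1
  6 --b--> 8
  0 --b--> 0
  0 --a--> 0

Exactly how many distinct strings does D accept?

18

The useful subgraph on states {1, 3, 4, 5, 6, 8} is acyclic, so L(D) is finite; the longest accepting path visits 5 useful states, giving maximum string length 4.
Counting accepting paths from 6 by length: 2 of length 2, 8 of length 3, 8 of length 4. Total 18.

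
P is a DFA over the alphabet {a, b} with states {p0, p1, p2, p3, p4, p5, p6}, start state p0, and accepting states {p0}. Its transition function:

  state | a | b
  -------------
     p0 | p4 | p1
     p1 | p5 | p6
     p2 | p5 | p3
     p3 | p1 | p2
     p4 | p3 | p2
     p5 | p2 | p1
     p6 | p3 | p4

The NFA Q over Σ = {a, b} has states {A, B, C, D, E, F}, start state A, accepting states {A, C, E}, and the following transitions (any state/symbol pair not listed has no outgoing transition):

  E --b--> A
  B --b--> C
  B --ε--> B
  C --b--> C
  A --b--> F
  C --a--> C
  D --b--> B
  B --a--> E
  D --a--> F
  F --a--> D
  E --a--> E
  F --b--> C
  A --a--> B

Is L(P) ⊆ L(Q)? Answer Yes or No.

Yes

Exploring the product automaton P × Q from the start pair (p0, A), following both machines on each input symbol, reaches 31 state pairs: (p0, A), (p4, B), (p1, F), (p3, E), (p2, C), (p5, D), (p6, C), (p1, E), (p2, A), (p5, C), (p3, C), (p2, F), (p1, B), (p4, C), (p5, E), (p6, A), (p5, B), (p3, F), (p1, C), (p2, E), (p1, A), (p3, B), (p4, F), (p1, D), (p3, A), (p6, F), (p3, D), (p5, F), (p6, B), (p2, B), (p2, D).
P accepts in {p0} and Q accepts in {A, C, E}. The reachable pairs whose P-component is accepting are (p0, A); in each of them the Q-component is accepting too, so the product for L(P) \ L(Q) (P-component accepting, Q-component rejecting) has no reachable accepting pair and the difference is empty.
Hence every string in L(P) is also in L(Q).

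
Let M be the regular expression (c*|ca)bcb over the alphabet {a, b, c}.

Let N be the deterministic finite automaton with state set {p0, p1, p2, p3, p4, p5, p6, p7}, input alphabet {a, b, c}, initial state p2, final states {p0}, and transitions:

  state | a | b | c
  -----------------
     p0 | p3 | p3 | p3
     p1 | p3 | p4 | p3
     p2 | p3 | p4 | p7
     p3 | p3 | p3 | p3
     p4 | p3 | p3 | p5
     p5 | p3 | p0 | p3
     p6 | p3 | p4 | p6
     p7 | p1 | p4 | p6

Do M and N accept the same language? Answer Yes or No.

Converting the expression M to a DFA (subset construction, then merging equivalent states) gives the minimal DFA with states {m0, m1, m2, m3, m4, m5, m6, m7}, start state m0, accepting states {m7} and transitions m0: a→m1, b→m2, c→m3; m1: a→m1, b→m1, c→m1; m2: a→m1, b→m1, c→m4; m3: a→m5, b→m2, c→m6; m4: a→m1, b→m7, c→m1; m5: a→m1, b→m2, c→m1; m6: a→m1, b→m2, c→m6; m7: a→m1, b→m1, c→m1.
Exploring the product automaton M × N from the start pair (m0, p2), following both machines on each input symbol, reaches 8 state pairs: (m0, p2), (m1, p3), (m2, p4), (m3, p7), (m4, p5), (m5, p1), (m6, p6), (m7, p0).
M accepts in {m7} and N accepts in {p0}. In every reachable pair the two components are either both accepting — (m7, p0) — or both non-accepting, so no string is accepted by exactly one of the machines: L(M) \ L(N) and L(N) \ L(M) are both empty.
Hence every string is accepted by M iff it is accepted by N, and the two languages coincide.

Yes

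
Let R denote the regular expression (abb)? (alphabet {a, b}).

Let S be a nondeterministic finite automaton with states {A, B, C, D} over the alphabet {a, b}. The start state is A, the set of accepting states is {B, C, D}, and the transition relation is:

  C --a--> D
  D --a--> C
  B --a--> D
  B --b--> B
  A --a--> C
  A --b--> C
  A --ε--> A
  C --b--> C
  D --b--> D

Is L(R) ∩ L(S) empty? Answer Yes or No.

The string abb is accepted by both R and S.
Hence L(R) ∩ L(S) ≠ ∅.

No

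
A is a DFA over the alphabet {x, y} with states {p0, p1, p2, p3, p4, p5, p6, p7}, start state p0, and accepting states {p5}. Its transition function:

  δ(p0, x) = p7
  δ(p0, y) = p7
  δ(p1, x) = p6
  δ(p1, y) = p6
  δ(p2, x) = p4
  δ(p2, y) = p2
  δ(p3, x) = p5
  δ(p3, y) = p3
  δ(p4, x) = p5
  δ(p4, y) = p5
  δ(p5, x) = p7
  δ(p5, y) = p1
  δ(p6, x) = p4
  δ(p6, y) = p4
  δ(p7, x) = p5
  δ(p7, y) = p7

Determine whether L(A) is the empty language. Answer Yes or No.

The string xx is accepted: the run p0 → p7 → p5 ends in the accepting state p5.
Since at least one string is accepted, L(A) is not empty.

No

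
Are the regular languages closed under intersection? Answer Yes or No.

Yes

Run DFAs for L₁ and L₂ in parallel: the product automaton with state set Q₁ × Q₂, start (q₁, q₂) and accepting set F₁ × F₂ recognises L₁ ∩ L₂.
So the regular languages are closed under intersection.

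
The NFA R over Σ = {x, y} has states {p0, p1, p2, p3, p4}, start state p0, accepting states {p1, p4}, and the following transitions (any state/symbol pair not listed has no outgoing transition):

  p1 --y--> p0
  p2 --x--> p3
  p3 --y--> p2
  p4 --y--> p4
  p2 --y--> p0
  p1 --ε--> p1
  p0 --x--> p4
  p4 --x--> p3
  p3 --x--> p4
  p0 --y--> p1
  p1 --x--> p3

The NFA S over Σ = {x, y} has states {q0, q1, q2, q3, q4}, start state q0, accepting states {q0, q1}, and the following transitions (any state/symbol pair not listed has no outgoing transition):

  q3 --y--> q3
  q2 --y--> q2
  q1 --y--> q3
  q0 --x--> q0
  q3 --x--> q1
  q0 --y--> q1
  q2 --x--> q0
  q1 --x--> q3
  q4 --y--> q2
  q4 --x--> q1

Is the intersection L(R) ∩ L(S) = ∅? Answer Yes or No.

No

The string x is accepted by both R and S.
Hence L(R) ∩ L(S) ≠ ∅.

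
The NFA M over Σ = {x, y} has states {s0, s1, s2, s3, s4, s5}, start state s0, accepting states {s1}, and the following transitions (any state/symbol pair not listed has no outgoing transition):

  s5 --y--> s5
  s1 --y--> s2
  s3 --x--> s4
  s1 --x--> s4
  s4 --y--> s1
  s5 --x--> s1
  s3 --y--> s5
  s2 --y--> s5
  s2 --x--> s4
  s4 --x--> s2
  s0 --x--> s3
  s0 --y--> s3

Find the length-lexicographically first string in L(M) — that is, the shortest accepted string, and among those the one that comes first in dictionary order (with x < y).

A breadth-first search from s0 reaches an accepting state first via the path s0 → s3 → s4 → s1 on input xxy.
No string of length < 3 is accepted (BFS exhausts all shorter strings without reaching an accepting state), and xxy is the lexicographically least accepting string of length 3.

xxy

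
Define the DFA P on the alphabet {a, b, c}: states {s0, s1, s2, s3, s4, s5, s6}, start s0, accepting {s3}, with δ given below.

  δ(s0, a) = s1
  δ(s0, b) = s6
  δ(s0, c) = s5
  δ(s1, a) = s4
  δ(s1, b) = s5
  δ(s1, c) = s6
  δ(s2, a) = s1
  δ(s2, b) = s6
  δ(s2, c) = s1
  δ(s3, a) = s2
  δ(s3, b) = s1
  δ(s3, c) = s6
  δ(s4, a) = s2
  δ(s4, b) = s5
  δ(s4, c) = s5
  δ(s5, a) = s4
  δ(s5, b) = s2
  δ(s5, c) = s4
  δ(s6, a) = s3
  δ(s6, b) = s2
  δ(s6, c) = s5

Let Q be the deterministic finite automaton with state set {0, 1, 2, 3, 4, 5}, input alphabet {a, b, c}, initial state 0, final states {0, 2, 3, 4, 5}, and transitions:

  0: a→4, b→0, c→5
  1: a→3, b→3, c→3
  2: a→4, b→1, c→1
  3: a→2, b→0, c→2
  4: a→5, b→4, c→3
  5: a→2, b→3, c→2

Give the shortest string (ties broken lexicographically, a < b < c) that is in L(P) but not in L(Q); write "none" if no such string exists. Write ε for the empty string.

none

Exploring the product automaton P × Q from the start pair (s0, 0), following both machines on each input symbol, reaches 34 state pairs: (s0, 0), (s1, 4), (s6, 0), (s5, 5), (s4, 5), (s5, 4), (s6, 3), (s3, 4), (s2, 0), (s4, 2), (s2, 3), (s2, 2), (s5, 3), (s5, 2), (s2, 4), (s4, 3), (s3, 2), (s2, 5), (s1, 5), (s5, 1), (s1, 2), (s6, 1), (s1, 1), (s4, 4), (s2, 1), (s4, 1), (s6, 4), (s1, 3), (s5, 0), (s6, 2), (s3, 3), (s3, 5), (s1, 0), (s6, 5).
P accepts in {s3} and Q accepts in {0, 2, 3, 4, 5}. The reachable pairs whose P-component is accepting are (s3, 4), (s3, 2), (s3, 3), (s3, 5); in each of them the Q-component is accepting too, so the product for L(P) \ L(Q) (P-component accepting, Q-component rejecting) has no reachable accepting pair and the difference is empty.
So every string accepted by P is also accepted by Q: L(P) \ L(Q) = ∅ and there is no such string.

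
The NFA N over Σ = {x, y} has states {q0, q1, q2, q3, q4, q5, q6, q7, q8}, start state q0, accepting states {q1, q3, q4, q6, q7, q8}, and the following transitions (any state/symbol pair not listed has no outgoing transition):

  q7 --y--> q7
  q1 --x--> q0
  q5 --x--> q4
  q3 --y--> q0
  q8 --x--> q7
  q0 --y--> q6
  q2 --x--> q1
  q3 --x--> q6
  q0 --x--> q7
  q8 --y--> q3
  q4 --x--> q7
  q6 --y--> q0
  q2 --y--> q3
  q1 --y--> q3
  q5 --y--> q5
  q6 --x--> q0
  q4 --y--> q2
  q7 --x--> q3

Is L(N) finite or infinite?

infinite

State q0 is reachable from the start and can reach an accepting state, and it lies on the cycle q0 → q6 → q0.
Traversing that cycle any number of times yields accepted strings of unbounded length, so the language is infinite.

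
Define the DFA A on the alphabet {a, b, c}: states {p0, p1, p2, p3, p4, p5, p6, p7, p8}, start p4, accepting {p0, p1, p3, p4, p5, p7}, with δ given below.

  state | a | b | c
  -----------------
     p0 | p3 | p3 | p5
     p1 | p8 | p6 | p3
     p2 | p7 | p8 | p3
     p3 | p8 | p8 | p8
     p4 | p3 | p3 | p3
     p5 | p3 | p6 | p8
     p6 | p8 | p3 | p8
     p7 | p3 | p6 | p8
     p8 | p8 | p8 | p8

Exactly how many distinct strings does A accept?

4

The useful subgraph on states {p3, p4} is acyclic, so L(A) is finite; the longest accepting path visits 2 useful states, giving maximum string length 1.
Counting accepting paths from p4 by length: 1 of length 0, 3 of length 1. Total 4.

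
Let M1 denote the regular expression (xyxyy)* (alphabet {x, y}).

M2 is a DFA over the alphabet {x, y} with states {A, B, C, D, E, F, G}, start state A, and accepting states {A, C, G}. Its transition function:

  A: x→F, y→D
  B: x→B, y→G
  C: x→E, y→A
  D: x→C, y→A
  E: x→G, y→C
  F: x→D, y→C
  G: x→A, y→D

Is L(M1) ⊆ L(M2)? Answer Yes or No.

Yes

Converting the expression M1 to a DFA (subset construction, then merging equivalent states) gives the minimal DFA with states {r0, r1, r2, r3, r4, r5}, start state r0, accepting states {r0} and transitions r0: x→r1, y→r2; r1: x→r2, y→r3; r2: x→r2, y→r2; r3: x→r4, y→r2; r4: x→r2, y→r5; r5: x→r2, y→r0.
Exploring the product automaton M1 × M2 from the start pair (r0, A), following both machines on each input symbol, reaches 11 state pairs: (r0, A), (r1, F), (r2, D), (r3, C), (r2, C), (r2, A), (r4, E), (r2, E), (r2, F), (r2, G), (r5, C).
M1 accepts in {r0} and M2 accepts in {A, C, G}. The reachable pairs whose M1-component is accepting are (r0, A); in each of them the M2-component is accepting too, so the product for L(M1) \ L(M2) (M1-component accepting, M2-component rejecting) has no reachable accepting pair and the difference is empty.
Hence every string in L(M1) is also in L(M2).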